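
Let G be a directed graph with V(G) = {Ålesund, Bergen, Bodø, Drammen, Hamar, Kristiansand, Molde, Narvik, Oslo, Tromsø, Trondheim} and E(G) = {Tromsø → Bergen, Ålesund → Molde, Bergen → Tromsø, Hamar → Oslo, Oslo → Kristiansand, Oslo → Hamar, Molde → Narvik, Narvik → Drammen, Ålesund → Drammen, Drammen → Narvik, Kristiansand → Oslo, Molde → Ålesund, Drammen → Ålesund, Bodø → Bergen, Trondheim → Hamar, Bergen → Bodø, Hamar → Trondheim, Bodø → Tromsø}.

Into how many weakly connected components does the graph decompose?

From Ålesund: component {Ålesund, Drammen, Molde, Narvik}.
From Bergen: component {Bergen, Bodø, Tromsø}.
From Hamar: component {Hamar, Kristiansand, Oslo, Trondheim}.
That's 3 components.

3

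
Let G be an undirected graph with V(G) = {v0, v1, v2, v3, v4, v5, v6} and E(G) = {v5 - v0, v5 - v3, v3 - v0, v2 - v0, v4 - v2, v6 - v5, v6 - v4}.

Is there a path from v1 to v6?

No

v1 has no edges, so nothing is reachable from it.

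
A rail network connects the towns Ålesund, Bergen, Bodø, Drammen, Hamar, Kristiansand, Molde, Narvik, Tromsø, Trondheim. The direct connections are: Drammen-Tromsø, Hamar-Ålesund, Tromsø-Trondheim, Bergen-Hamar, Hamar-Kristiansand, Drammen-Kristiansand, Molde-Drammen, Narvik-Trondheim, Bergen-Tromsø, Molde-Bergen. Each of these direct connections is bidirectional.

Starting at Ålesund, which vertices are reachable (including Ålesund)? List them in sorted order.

Start at Ålesund.
Its neighbours: Hamar.
Then their neighbours: Bergen, Kristiansand.
Then next layer: Drammen, Molde, Tromsø.
Then next layer: Trondheim.
Then next layer: Narvik.
Nothing further is reachable.

Ålesund, Bergen, Drammen, Hamar, Kristiansand, Molde, Narvik, Tromsø, Trondheim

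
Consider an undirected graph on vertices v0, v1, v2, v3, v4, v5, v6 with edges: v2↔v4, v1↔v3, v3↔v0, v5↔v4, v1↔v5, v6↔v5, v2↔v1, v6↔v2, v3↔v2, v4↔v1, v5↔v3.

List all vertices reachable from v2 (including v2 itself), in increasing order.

Start at v2.
Its neighbours: v1, v3, v4, v6.
Then their neighbours: v0, v5.
Every vertex is now reached.

v0, v1, v2, v3, v4, v5, v6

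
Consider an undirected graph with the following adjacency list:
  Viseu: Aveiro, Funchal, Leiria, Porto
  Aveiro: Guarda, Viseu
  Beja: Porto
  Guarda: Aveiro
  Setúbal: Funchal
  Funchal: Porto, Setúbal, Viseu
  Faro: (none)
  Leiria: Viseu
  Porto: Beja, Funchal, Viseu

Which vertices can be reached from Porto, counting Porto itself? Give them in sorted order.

Aveiro, Beja, Funchal, Guarda, Leiria, Porto, Setúbal, Viseu

Start at Porto.
Its neighbours: Beja, Funchal, Viseu.
Then their neighbours: Aveiro, Leiria, Setúbal.
Then next layer: Guarda.
Nothing further is reachable.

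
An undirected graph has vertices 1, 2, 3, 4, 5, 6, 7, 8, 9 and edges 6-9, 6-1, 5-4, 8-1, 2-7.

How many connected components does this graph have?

4

From 1: component {1, 6, 8, 9}.
From 2: component {2, 7}.
From 3: component {3}.
From 4: component {4, 5}.
That's 4 components.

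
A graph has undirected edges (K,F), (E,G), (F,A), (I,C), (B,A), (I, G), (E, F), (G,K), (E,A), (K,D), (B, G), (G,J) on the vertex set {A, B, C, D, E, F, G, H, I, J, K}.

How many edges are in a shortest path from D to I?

Distance 0: D.
Distance 1: K.
Distance 2: F, G.
Distance 3: A, B, E, I, J — contains I.

3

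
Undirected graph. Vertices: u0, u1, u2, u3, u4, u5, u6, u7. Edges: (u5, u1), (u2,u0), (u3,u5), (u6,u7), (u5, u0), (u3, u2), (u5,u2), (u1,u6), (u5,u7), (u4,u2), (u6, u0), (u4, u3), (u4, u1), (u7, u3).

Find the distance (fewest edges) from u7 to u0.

Distance 0: u7.
Distance 1: u3, u5, u6.
Distance 2: u0, u1, u2, u4 — contains u0.

2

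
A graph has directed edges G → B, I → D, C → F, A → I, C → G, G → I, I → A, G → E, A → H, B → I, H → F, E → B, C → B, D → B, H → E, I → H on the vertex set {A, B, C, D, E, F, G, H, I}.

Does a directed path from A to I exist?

Yes

Explore from A.
Distance 1: reach H, I.
Found I.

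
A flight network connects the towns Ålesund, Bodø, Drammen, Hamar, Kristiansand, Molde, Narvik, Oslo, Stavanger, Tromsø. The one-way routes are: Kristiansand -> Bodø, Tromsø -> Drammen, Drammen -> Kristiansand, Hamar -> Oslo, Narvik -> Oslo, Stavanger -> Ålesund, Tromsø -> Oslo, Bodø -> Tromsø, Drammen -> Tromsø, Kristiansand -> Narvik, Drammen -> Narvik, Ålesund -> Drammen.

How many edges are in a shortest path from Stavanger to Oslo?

Distance 0: Stavanger.
Distance 1: Ålesund.
Distance 2: Drammen.
Distance 3: Kristiansand, Narvik, Tromsø.
Distance 4: Bodø, Oslo — contains Oslo.

4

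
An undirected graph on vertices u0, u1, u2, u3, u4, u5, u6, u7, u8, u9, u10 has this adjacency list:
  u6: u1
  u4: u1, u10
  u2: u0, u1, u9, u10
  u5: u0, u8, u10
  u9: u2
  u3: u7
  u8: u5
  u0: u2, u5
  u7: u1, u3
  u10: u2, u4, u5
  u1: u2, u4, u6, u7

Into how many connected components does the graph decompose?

1

From u0: component {u0, u1, u2, u3, u4, u5, u6, u7, u8, u9, u10}.
That's 1 component.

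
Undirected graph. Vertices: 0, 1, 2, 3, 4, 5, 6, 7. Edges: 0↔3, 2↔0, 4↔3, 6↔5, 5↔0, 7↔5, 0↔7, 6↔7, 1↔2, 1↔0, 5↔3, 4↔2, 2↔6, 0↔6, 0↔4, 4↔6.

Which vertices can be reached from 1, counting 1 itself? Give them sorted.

0, 1, 2, 3, 4, 5, 6, 7

Start at 1.
Its neighbours: 0, 2.
Then their neighbours: 3, 4, 5, 6, 7.
Every vertex is now reached.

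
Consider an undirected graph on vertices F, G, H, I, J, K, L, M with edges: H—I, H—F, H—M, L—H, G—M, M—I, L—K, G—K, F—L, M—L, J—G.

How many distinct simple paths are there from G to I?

10

G–K–L–F–H–I
G–K–L–F–H–M–I
G–K–L–H–I
G–K–L–H–M–I
G–K–L–M–H–I
G–K–L–M–I
G–M–H–I
G–M–I
G–M–L–F–H–I
G–M–L–H–I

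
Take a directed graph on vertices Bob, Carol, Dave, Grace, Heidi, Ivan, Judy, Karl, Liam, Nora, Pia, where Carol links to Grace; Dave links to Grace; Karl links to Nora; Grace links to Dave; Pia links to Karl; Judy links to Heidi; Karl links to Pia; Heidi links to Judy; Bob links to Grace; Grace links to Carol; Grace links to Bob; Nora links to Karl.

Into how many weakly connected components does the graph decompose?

5

From Bob: component {Bob, Carol, Dave, Grace}.
From Heidi: component {Heidi, Judy}.
From Ivan: component {Ivan}.
From Karl: component {Karl, Nora, Pia}.
From Liam: component {Liam}.
That's 5 components.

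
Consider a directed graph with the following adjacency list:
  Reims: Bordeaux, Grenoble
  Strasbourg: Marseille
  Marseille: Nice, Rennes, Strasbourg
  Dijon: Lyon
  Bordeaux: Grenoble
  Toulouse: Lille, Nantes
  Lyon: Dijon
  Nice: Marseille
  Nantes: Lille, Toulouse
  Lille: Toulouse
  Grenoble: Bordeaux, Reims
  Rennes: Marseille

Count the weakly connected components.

4

From Bordeaux: component {Bordeaux, Grenoble, Reims}.
From Dijon: component {Dijon, Lyon}.
From Lille: component {Lille, Nantes, Toulouse}.
From Marseille: component {Marseille, Nice, Rennes, Strasbourg}.
That's 4 components.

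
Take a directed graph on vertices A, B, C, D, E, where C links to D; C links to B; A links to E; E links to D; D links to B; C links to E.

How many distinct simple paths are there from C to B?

3

C→B
C→D→B
C→E→D→B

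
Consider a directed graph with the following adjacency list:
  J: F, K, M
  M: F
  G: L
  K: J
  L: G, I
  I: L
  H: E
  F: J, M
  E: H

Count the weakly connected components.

From E: component {E, H}.
From F: component {F, J, K, M}.
From G: component {G, I, L}.
That's 3 components.

3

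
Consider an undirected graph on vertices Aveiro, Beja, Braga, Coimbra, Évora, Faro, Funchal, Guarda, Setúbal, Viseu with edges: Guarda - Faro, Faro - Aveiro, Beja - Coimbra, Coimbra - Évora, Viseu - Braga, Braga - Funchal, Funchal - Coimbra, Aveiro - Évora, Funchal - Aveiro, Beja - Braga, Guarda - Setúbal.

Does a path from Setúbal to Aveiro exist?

Yes

Explore from Setúbal.
Distance 1: reach Guarda.
Distance 2: reach Faro.
Distance 3: reach Aveiro.
Found Aveiro.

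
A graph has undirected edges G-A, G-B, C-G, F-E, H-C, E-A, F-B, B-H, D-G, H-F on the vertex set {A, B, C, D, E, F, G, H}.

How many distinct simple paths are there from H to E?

6

H–B–F–E
H–B–G–A–E
H–C–G–A–E
H–C–G–B–F–E
H–F–B–G–A–E
H–F–E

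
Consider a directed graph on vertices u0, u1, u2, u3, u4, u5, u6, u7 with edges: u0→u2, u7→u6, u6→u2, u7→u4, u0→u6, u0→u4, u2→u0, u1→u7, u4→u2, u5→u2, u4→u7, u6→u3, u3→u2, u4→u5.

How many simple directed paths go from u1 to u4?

3

u1→u7→u4
u1→u7→u6→u2→u0→u4
u1→u7→u6→u3→u2→u0→u4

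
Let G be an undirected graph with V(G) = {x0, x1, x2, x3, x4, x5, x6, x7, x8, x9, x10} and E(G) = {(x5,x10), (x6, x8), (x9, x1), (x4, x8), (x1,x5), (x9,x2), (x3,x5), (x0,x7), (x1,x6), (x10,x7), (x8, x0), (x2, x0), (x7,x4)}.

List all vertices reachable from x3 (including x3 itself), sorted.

x0, x1, x2, x3, x4, x5, x6, x7, x8, x9, x10

Start at x3.
Its neighbours: x5.
Then their neighbours: x1, x10.
Then next layer: x6, x7, x9.
Then next layer: x0, x2, x4, x8.
Every vertex is now reached.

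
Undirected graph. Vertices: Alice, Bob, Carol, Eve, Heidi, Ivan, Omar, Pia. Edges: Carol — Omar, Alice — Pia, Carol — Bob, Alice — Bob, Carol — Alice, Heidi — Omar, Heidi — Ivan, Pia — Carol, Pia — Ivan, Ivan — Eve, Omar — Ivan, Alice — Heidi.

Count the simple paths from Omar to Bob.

Omar–Carol–Alice–Bob
Omar–Carol–Bob
Omar–Carol–Pia–Alice–Bob
Omar–Carol–Pia–Ivan–Heidi–Alice–Bob
Omar–Heidi–Alice–Bob
Omar–Heidi–Alice–Carol–Bob
Omar–Heidi–Alice–Pia–Carol–Bob
Omar–Heidi–Ivan–Pia–Alice–Bob
... and 10 more.

18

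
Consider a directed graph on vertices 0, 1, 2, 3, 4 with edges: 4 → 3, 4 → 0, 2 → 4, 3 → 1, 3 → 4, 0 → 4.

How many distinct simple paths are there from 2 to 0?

2→4→0

1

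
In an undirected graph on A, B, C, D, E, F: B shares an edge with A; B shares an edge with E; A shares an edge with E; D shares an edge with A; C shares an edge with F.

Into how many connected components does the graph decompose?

2

From A: component {A, B, D, E}.
From C: component {C, F}.
That's 2 components.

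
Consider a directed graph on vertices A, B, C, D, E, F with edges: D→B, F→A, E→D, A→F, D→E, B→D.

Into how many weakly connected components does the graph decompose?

From A: component {A, F}.
From B: component {B, D, E}.
From C: component {C}.
That's 3 components.

3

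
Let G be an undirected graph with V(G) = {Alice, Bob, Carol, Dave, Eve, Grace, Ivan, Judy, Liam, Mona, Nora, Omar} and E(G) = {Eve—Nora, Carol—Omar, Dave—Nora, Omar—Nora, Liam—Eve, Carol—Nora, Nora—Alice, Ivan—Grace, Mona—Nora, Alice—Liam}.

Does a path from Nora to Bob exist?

No

Explore from Nora.
Distance 1: reach Alice, Carol, Dave, Eve, Mona, Omar.
Distance 2: reach Liam.
The search is exhausted without reaching Bob; it lies in a different component.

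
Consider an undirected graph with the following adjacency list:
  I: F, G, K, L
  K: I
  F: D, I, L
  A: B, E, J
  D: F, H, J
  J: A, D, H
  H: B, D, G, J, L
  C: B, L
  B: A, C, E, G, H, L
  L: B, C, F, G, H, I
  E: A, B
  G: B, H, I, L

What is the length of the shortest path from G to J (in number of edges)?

Distance 0: G.
Distance 1: B, H, I, L.
Distance 2: A, C, D, E, F, J, K — contains J.

2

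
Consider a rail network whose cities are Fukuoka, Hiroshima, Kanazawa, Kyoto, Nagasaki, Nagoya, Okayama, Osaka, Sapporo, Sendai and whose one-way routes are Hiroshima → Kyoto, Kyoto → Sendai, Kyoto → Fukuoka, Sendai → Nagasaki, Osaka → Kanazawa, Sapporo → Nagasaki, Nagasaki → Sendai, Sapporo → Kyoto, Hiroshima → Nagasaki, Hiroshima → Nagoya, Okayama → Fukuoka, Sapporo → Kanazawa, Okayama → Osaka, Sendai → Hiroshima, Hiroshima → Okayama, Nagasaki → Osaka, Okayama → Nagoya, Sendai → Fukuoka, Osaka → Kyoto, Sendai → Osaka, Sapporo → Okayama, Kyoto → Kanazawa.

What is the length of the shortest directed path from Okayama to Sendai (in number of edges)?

3

Distance 0: Okayama.
Distance 1: Fukuoka, Nagoya, Osaka.
Distance 2: Kanazawa, Kyoto.
Distance 3: Sendai — contains Sendai.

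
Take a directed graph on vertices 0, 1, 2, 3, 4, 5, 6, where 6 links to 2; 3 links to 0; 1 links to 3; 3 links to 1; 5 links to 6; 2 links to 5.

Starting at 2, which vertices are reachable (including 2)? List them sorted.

2, 5, 6

Start at 2.
Its neighbours: 5.
Then their neighbours: 6.
Nothing further is reachable.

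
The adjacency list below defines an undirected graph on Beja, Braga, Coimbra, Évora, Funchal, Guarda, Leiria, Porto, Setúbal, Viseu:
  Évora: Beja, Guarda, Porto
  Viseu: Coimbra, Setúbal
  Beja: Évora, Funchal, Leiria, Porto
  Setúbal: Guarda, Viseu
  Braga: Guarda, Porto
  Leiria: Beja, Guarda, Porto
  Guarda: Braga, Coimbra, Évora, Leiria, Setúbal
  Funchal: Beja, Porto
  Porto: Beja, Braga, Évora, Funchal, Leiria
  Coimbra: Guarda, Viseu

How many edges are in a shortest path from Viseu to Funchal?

5

Distance 0: Viseu.
Distance 1: Coimbra, Setúbal.
Distance 2: Guarda.
Distance 3: Braga, Évora, Leiria.
Distance 4: Beja, Porto.
Distance 5: Funchal — contains Funchal.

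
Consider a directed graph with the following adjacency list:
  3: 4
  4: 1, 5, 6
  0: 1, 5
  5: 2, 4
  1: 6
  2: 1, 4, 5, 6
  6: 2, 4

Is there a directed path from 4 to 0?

No

Explore from 4.
Distance 1: reach 1, 5, 6.
Distance 2: reach 2.
The search from 4 is exhausted; no directed path reaches 0.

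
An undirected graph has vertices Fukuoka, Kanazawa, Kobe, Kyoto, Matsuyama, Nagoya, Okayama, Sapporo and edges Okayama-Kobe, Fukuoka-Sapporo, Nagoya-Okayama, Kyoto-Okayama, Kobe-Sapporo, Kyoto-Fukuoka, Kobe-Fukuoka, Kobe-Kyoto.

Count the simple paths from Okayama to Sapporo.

7

Okayama–Kobe–Fukuoka–Sapporo
Okayama–Kobe–Kyoto–Fukuoka–Sapporo
Okayama–Kobe–Sapporo
Okayama–Kyoto–Fukuoka–Kobe–Sapporo
Okayama–Kyoto–Fukuoka–Sapporo
Okayama–Kyoto–Kobe–Fukuoka–Sapporo
Okayama–Kyoto–Kobe–Sapporo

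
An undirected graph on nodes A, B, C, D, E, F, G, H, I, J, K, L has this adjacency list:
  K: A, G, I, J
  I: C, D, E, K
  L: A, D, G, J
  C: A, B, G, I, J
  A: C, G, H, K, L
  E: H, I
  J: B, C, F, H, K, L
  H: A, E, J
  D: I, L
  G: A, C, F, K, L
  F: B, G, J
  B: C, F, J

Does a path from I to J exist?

Yes

Explore from I.
Distance 1: reach C, D, E, K.
Distance 2: reach A, B, G, H, J, L.
Found J.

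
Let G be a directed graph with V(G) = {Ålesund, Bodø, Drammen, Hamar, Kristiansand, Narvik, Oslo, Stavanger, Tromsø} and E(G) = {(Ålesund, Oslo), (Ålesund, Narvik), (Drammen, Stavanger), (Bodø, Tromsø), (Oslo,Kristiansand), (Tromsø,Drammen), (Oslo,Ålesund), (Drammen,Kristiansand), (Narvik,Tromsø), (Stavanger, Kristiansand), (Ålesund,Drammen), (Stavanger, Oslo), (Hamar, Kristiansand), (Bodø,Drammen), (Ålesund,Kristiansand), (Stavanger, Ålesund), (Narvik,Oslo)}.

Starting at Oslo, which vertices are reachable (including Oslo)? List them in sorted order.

Ålesund, Drammen, Kristiansand, Narvik, Oslo, Stavanger, Tromsø

Start at Oslo.
Its neighbours: Ålesund, Kristiansand.
Then their neighbours: Drammen, Narvik.
Then next layer: Stavanger, Tromsø.
Nothing further is reachable.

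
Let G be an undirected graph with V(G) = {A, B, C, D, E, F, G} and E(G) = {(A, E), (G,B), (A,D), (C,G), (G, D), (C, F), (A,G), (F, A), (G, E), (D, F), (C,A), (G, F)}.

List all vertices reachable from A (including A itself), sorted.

Start at A.
Its neighbours: C, D, E, F, G.
Then their neighbours: B.
Every vertex is now reached.

A, B, C, D, E, F, G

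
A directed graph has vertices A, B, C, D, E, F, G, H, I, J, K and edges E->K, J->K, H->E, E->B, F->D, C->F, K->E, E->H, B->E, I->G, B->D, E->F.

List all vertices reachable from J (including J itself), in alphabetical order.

B, D, E, F, H, J, K

Start at J.
Its neighbours: K.
Then their neighbours: E.
Then next layer: B, F, H.
Then next layer: D.
Nothing further is reachable.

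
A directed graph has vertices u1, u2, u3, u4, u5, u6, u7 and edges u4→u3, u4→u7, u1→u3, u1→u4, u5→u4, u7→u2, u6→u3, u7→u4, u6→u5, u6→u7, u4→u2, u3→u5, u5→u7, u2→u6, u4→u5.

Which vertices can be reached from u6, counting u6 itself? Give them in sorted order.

Start at u6.
Its neighbours: u3, u5, u7.
Then their neighbours: u2, u4.
Nothing further is reachable.

u2, u3, u4, u5, u6, u7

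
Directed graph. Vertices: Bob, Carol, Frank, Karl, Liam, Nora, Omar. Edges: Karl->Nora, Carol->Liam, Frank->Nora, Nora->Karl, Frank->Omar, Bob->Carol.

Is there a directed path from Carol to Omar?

No

Explore from Carol.
Distance 1: reach Liam.
The search from Carol is exhausted; no directed path reaches Omar.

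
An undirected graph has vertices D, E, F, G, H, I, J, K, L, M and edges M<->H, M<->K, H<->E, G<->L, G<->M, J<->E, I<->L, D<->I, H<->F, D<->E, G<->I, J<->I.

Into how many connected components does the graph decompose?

1

From D: component {D, E, F, G, H, I, J, K, L, M}.
That's 1 component.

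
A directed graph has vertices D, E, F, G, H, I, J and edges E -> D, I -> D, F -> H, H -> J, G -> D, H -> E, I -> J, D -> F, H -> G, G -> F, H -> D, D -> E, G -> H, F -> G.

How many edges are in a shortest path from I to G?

3

Distance 0: I.
Distance 1: D, J.
Distance 2: E, F.
Distance 3: G, H — contains G.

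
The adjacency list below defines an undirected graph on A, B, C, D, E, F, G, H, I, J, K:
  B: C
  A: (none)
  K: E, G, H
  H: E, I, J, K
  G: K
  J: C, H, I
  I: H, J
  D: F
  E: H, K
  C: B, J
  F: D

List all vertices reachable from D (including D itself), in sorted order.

Start at D.
Its neighbours: F.
Nothing further is reachable.

D, F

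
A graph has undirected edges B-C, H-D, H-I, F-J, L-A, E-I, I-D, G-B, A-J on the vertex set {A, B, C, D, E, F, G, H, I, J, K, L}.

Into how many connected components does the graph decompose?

4

From A: component {A, F, J, L}.
From B: component {B, C, G}.
From D: component {D, E, H, I}.
From K: component {K}.
That's 4 components.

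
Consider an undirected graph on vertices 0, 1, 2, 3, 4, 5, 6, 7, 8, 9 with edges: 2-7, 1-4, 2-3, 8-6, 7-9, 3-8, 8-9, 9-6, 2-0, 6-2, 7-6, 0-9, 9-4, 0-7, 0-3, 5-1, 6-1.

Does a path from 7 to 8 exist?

Explore from 7.
Distance 1: reach 0, 2, 6, 9.
Distance 2: reach 1, 3, 4, 8.
Found 8.

Yes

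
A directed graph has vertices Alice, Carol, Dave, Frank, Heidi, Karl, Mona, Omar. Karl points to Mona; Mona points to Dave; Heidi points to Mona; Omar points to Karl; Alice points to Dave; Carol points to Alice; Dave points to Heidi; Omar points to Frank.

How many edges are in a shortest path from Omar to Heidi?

4

Distance 0: Omar.
Distance 1: Frank, Karl.
Distance 2: Mona.
Distance 3: Dave.
Distance 4: Heidi — contains Heidi.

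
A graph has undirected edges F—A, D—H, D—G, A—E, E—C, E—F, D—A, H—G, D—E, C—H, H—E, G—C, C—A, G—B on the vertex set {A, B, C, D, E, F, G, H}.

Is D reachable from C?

Yes

Explore from C.
Distance 1: reach A, E, G, H.
Distance 2: reach B, D, F.
Found D.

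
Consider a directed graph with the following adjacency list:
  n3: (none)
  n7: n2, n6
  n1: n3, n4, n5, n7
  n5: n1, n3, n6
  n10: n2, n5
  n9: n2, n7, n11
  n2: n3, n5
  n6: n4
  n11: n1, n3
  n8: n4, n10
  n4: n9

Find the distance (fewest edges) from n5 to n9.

Distance 0: n5.
Distance 1: n1, n3, n6.
Distance 2: n4, n7.
Distance 3: n2, n9 — contains n9.

3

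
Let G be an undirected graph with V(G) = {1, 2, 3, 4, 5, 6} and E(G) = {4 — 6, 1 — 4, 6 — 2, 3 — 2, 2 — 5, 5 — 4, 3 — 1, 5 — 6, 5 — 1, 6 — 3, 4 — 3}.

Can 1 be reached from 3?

Explore from 3.
Distance 1: reach 1, 2, 4, 6.
Found 1.

Yes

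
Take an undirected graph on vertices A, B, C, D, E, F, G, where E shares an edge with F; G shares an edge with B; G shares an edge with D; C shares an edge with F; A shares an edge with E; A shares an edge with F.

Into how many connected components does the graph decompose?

2

From A: component {A, C, E, F}.
From B: component {B, D, G}.
That's 2 components.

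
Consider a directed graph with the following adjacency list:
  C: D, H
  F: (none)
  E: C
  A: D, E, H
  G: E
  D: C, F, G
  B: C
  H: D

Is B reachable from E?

Explore from E.
Distance 1: reach C.
Distance 2: reach D, H.
Distance 3: reach F, G.
The search from E is exhausted; no directed path reaches B.

No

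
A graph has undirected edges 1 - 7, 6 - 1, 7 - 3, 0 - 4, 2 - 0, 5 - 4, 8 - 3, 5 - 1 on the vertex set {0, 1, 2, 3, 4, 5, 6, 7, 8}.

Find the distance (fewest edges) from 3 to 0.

Distance 0: 3.
Distance 1: 7, 8.
Distance 2: 1.
Distance 3: 5, 6.
Distance 4: 4.
Distance 5: 0 — contains 0.

5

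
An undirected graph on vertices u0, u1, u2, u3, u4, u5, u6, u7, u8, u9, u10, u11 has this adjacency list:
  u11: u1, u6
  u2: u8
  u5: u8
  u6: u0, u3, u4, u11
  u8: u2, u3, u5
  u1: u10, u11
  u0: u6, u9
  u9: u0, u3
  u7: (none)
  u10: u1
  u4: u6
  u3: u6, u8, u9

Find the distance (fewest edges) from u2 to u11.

Distance 0: u2.
Distance 1: u8.
Distance 2: u3, u5.
Distance 3: u6, u9.
Distance 4: u0, u4, u11 — contains u11.

4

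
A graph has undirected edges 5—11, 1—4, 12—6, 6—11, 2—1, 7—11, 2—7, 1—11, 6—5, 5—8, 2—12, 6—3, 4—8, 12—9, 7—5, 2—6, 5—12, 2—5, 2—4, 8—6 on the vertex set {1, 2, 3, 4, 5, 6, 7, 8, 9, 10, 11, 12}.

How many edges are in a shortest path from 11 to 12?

2

Distance 0: 11.
Distance 1: 1, 5, 6, 7.
Distance 2: 2, 3, 4, 8, 12 — contains 12.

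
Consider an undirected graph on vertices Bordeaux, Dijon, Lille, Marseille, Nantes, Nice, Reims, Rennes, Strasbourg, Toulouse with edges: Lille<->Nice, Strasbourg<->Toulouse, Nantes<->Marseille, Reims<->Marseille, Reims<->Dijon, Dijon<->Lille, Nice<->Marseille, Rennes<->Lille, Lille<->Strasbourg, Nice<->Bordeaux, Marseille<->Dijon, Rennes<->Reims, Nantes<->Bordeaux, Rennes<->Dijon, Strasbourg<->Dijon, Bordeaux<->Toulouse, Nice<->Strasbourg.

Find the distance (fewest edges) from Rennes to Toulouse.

3

Distance 0: Rennes.
Distance 1: Dijon, Lille, Reims.
Distance 2: Marseille, Nice, Strasbourg.
Distance 3: Bordeaux, Nantes, Toulouse — contains Toulouse.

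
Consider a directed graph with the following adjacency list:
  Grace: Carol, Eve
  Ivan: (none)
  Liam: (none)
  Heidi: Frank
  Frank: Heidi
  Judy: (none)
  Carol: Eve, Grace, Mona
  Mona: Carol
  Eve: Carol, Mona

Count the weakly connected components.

From Carol: component {Carol, Eve, Grace, Mona}.
From Frank: component {Frank, Heidi}.
From Ivan: component {Ivan}.
From Judy: component {Judy}.
From Liam: component {Liam}.
That's 5 components.

5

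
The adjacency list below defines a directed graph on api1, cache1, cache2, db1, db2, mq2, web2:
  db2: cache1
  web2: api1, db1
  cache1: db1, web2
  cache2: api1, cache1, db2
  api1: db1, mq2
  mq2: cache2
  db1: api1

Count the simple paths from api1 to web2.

2

api1→mq2→cache2→cache1→web2
api1→mq2→cache2→db2→cache1→web2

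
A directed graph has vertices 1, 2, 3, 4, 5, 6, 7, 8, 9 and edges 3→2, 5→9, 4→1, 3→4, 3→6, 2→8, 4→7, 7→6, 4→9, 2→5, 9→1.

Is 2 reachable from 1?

1 has no outgoing edges, so nothing is reachable from it.

No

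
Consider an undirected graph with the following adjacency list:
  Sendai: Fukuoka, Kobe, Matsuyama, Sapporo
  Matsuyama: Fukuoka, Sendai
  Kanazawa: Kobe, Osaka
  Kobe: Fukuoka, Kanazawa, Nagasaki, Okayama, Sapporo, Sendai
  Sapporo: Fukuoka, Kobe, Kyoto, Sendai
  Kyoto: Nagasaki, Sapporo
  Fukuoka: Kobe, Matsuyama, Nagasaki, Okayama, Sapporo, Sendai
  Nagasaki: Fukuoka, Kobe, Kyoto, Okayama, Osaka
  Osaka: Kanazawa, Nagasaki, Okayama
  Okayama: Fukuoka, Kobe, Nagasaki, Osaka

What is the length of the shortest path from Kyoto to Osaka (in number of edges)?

Distance 0: Kyoto.
Distance 1: Nagasaki, Sapporo.
Distance 2: Fukuoka, Kobe, Okayama, Osaka, Sendai — contains Osaka.

2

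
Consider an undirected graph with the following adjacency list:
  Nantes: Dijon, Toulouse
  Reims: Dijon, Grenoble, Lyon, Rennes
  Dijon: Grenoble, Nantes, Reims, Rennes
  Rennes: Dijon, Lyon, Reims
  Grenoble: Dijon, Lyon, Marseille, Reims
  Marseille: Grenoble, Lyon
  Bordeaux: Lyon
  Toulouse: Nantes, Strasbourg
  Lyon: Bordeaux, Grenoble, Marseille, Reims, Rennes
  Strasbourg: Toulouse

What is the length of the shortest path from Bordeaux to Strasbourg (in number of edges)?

Distance 0: Bordeaux.
Distance 1: Lyon.
Distance 2: Grenoble, Marseille, Reims, Rennes.
Distance 3: Dijon.
Distance 4: Nantes.
Distance 5: Toulouse.
Distance 6: Strasbourg — contains Strasbourg.

6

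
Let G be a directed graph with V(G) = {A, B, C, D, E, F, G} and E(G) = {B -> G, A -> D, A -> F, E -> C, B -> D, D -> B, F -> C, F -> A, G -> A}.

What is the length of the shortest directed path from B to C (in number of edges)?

Distance 0: B.
Distance 1: D, G.
Distance 2: A.
Distance 3: F.
Distance 4: C — contains C.

4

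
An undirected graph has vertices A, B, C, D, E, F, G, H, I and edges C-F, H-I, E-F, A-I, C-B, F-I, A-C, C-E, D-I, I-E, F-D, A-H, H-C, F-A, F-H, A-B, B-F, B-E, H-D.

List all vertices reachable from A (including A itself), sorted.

Start at A.
Its neighbours: B, C, F, H, I.
Then their neighbours: D, E.
Nothing further is reachable.

A, B, C, D, E, F, H, I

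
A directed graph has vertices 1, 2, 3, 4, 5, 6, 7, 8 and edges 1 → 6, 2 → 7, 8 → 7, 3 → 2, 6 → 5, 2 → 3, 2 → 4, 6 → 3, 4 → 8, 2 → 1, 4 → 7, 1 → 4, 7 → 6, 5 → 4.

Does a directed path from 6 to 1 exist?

Explore from 6.
Distance 1: reach 3, 5.
Distance 2: reach 2, 4.
Distance 3: reach 1, 7, 8.
Found 1.

Yes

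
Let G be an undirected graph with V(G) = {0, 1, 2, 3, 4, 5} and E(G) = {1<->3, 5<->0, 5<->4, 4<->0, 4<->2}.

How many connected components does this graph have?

From 0: component {0, 2, 4, 5}.
From 1: component {1, 3}.
That's 2 components.

2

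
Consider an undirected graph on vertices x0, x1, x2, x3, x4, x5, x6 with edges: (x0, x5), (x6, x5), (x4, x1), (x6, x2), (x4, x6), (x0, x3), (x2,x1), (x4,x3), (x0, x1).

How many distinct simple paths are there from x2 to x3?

8

x2–x1–x0–x3
x2–x1–x0–x5–x6–x4–x3
x2–x1–x4–x3
x2–x1–x4–x6–x5–x0–x3
x2–x6–x4–x1–x0–x3
x2–x6–x4–x3
x2–x6–x5–x0–x1–x4–x3
x2–x6–x5–x0–x3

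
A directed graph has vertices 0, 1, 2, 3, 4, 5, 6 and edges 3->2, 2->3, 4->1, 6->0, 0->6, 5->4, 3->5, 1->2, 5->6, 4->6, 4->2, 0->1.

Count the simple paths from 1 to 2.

1

1→2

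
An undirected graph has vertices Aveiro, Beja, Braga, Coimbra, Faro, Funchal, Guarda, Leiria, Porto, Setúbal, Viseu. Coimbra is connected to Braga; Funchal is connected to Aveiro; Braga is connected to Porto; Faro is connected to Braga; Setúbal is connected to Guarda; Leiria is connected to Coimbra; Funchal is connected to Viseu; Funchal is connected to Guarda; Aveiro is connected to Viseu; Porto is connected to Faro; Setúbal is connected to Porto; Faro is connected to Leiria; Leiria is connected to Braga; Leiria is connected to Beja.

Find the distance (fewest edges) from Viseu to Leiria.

Distance 0: Viseu.
Distance 1: Aveiro, Funchal.
Distance 2: Guarda.
Distance 3: Setúbal.
Distance 4: Porto.
Distance 5: Braga, Faro.
Distance 6: Coimbra, Leiria — contains Leiria.

6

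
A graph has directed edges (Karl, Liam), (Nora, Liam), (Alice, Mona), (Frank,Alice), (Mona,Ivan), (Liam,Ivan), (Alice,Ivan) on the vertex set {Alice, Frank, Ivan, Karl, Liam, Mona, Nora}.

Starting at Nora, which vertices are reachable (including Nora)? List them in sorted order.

Ivan, Liam, Nora

Start at Nora.
Its neighbours: Liam.
Then their neighbours: Ivan.
Nothing further is reachable.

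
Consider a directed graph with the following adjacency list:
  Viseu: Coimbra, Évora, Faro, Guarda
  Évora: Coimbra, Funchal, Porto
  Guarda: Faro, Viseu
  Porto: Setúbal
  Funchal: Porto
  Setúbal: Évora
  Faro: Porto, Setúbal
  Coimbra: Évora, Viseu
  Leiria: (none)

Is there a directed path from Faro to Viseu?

Yes

Explore from Faro.
Distance 1: reach Porto, Setúbal.
Distance 2: reach Évora.
Distance 3: reach Coimbra, Funchal.
Distance 4: reach Viseu.
Found Viseu.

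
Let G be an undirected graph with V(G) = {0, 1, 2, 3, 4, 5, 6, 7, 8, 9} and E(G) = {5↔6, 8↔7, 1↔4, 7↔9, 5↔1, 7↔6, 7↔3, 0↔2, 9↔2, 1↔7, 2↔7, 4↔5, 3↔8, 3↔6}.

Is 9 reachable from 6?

Yes

Explore from 6.
Distance 1: reach 3, 5, 7.
Distance 2: reach 1, 2, 4, 8, 9.
Found 9.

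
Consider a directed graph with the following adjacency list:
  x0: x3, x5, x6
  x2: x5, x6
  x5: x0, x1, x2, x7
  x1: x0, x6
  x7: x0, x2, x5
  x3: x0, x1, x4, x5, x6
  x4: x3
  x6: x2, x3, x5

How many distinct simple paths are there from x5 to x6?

x5→x0→x3→x1→x6
x5→x0→x3→x6
x5→x0→x6
x5→x1→x0→x3→x6
x5→x1→x0→x6
x5→x1→x6
x5→x2→x6
x5→x7→x0→x3→x1→x6
x5→x7→x0→x3→x6
x5→x7→x0→x6
x5→x7→x2→x6

11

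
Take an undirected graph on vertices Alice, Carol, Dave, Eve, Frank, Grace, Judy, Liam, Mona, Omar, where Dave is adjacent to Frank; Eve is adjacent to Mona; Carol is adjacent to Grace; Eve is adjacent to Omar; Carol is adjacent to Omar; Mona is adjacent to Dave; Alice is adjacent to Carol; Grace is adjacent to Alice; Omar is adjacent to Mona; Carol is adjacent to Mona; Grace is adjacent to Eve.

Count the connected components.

3

From Alice: component {Alice, Carol, Dave, Eve, Frank, Grace, Mona, Omar}.
From Judy: component {Judy}.
From Liam: component {Liam}.
That's 3 components.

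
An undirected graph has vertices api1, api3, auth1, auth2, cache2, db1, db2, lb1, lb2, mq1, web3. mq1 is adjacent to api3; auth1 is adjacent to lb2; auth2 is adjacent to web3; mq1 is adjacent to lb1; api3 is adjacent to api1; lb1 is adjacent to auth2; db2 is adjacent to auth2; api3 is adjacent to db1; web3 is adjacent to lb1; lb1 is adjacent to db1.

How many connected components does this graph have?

3

From api1: component {api1, api3, auth2, db1, db2, lb1, mq1, web3}.
From auth1: component {auth1, lb2}.
From cache2: component {cache2}.
That's 3 components.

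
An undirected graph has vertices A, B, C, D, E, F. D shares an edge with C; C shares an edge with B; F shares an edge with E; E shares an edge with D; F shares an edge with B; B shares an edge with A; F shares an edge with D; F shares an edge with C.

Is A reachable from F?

Explore from F.
Distance 1: reach B, C, D, E.
Distance 2: reach A.
Found A.

Yes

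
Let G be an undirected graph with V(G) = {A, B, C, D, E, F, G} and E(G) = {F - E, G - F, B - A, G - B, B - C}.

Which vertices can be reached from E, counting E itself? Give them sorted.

A, B, C, E, F, G

Start at E.
Its neighbours: F.
Then their neighbours: G.
Then next layer: B.
Then next layer: A, C.
Nothing further is reachable.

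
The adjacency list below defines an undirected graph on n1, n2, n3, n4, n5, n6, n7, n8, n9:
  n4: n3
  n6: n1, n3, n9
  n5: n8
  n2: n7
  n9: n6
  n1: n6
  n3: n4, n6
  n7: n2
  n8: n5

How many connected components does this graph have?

From n1: component {n1, n3, n4, n6, n9}.
From n2: component {n2, n7}.
From n5: component {n5, n8}.
That's 3 components.

3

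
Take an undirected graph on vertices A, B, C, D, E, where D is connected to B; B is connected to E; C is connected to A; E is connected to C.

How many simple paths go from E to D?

E–B–D

1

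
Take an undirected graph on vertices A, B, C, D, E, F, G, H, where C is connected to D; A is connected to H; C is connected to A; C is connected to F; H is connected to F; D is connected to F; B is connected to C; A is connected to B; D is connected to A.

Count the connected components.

3

From A: component {A, B, C, D, F, H}.
From E: component {E}.
From G: component {G}.
That's 3 components.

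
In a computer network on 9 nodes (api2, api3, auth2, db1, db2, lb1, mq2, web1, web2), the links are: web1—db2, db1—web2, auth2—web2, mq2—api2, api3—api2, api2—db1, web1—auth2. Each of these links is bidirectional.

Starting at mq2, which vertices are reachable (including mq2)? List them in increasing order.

api2, api3, auth2, db1, db2, mq2, web1, web2

Start at mq2.
Its neighbours: api2.
Then their neighbours: api3, db1.
Then next layer: web2.
Then next layer: auth2.
Then next layer: web1.
Then next layer: db2.
Nothing further is reachable.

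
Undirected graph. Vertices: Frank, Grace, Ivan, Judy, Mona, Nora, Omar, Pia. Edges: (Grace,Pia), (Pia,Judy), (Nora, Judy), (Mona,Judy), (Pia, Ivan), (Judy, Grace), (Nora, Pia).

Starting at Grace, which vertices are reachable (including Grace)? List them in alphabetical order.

Start at Grace.
Its neighbours: Judy, Pia.
Then their neighbours: Ivan, Mona, Nora.
Nothing further is reachable.

Grace, Ivan, Judy, Mona, Nora, Pia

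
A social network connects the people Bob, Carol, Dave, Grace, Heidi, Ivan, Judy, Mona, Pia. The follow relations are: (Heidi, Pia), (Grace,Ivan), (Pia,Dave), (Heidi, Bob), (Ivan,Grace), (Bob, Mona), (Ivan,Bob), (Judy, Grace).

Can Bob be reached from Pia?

Explore from Pia.
Distance 1: reach Dave.
The search from Pia is exhausted; no directed path reaches Bob.

No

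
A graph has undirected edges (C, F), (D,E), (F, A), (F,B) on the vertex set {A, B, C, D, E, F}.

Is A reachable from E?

No

Explore from E.
Distance 1: reach D.
The search is exhausted without reaching A; it lies in a different component.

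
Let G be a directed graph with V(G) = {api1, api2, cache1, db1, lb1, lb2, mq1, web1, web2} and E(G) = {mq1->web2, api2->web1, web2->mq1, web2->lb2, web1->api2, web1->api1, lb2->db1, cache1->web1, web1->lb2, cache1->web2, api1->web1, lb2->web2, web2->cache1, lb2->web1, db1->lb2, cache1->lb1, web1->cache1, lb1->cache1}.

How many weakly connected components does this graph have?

From api1: component {api1, api2, cache1, db1, lb1, lb2, mq1, web1, web2}.
That's 1 component.

1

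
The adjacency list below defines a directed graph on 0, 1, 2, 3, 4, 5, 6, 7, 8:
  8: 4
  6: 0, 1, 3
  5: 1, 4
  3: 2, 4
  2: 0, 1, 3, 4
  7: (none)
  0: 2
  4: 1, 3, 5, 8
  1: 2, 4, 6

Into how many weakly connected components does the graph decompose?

2

From 0: component {0, 1, 2, 3, 4, 5, 6, 8}.
From 7: component {7}.
That's 2 components.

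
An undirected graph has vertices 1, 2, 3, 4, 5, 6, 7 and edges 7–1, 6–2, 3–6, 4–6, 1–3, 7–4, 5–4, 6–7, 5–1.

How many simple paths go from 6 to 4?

5

6–3–1–5–4
6–3–1–7–4
6–4
6–7–1–5–4
6–7–4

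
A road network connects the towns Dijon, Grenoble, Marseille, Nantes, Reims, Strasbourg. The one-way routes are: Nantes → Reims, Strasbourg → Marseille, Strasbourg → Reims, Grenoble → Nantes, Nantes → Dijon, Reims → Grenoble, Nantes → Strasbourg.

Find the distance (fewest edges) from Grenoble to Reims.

Distance 0: Grenoble.
Distance 1: Nantes.
Distance 2: Dijon, Reims, Strasbourg — contains Reims.

2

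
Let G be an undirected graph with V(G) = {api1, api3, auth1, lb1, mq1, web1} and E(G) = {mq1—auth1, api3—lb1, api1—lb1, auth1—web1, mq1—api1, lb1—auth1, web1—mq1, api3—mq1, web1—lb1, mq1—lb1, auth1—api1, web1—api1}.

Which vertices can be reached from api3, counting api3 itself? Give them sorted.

api1, api3, auth1, lb1, mq1, web1

Start at api3.
Its neighbours: lb1, mq1.
Then their neighbours: api1, auth1, web1.
Every vertex is now reached.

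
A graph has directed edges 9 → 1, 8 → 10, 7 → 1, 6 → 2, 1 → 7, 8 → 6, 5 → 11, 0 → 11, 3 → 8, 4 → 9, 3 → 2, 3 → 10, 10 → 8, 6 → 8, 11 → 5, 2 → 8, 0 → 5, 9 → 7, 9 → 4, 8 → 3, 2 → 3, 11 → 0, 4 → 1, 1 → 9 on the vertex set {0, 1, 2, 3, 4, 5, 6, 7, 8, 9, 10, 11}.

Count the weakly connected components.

From 0: component {0, 5, 11}.
From 1: component {1, 4, 7, 9}.
From 2: component {2, 3, 6, 8, 10}.
That's 3 components.

3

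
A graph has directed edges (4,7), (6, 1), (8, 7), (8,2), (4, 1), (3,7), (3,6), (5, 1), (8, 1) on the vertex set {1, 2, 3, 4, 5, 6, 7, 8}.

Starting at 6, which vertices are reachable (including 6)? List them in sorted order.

Start at 6.
Its neighbours: 1.
Nothing further is reachable.

1, 6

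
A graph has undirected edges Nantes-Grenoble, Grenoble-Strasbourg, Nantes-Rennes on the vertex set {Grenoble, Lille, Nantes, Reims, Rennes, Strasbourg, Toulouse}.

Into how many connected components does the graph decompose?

From Grenoble: component {Grenoble, Nantes, Rennes, Strasbourg}.
From Lille: component {Lille}.
From Reims: component {Reims}.
From Toulouse: component {Toulouse}.
That's 4 components.

4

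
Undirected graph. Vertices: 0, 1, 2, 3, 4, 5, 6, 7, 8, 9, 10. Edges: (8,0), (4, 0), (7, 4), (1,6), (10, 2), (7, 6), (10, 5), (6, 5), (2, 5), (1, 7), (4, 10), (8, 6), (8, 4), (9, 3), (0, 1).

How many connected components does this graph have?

From 0: component {0, 1, 2, 4, 5, 6, 7, 8, 10}.
From 3: component {3, 9}.
That's 2 components.

2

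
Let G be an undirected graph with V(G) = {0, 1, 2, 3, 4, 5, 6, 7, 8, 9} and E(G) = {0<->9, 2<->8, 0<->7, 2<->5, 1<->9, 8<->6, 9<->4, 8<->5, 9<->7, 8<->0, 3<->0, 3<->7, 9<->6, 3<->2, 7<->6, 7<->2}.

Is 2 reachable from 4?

Explore from 4.
Distance 1: reach 9.
Distance 2: reach 0, 1, 6, 7.
Distance 3: reach 2, 3, 8.
Found 2.

Yes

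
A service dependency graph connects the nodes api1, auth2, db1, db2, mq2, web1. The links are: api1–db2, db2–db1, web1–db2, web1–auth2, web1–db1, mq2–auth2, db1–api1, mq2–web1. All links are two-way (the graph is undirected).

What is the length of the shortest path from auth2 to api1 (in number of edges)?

3

Distance 0: auth2.
Distance 1: mq2, web1.
Distance 2: db1, db2.
Distance 3: api1 — contains api1.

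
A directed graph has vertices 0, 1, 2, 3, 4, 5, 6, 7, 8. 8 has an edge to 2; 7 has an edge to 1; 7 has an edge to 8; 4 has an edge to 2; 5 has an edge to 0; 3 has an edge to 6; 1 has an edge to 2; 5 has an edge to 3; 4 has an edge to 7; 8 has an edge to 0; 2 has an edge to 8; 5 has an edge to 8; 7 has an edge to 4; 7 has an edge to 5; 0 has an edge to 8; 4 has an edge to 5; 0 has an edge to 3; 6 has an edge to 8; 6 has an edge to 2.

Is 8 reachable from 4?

Explore from 4.
Distance 1: reach 2, 5, 7.
Distance 2: reach 0, 1, 3, 8.
Found 8.

Yes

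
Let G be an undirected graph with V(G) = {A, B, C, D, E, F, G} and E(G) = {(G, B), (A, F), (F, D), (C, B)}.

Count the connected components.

From A: component {A, D, F}.
From B: component {B, C, G}.
From E: component {E}.
That's 3 components.

3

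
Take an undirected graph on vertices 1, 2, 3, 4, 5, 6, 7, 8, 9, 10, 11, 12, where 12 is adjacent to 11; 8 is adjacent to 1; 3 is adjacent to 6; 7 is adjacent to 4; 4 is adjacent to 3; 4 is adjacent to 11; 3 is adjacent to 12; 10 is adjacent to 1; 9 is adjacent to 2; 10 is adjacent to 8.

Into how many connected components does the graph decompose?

From 1: component {1, 8, 10}.
From 2: component {2, 9}.
From 3: component {3, 4, 6, 7, 11, 12}.
From 5: component {5}.
That's 4 components.

4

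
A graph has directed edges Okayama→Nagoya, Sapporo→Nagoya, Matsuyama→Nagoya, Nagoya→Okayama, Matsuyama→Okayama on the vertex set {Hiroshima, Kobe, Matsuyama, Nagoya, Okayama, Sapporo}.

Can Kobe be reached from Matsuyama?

Explore from Matsuyama.
Distance 1: reach Nagoya, Okayama.
The search from Matsuyama is exhausted; no directed path reaches Kobe.

No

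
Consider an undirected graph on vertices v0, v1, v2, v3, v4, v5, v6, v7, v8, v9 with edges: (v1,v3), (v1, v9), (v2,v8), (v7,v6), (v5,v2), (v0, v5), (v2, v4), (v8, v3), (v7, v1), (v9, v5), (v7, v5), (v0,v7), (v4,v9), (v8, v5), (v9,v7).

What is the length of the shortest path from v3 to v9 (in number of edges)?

2

Distance 0: v3.
Distance 1: v1, v8.
Distance 2: v2, v5, v7, v9 — contains v9.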